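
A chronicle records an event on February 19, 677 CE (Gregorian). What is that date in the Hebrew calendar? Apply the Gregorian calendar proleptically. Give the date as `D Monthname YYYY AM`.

Both dates share Julian Day Number 1968379; in the Hebrew calendar that is 8 Adar 4437 AM.

8 Adar 4437 AM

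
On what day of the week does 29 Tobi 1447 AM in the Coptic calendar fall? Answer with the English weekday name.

Sunday

This is JDN 2353329 (4 February 1731 Gregorian).
2353329 ≡ 6 (mod 7); counting from Monday = 0 gives Sunday.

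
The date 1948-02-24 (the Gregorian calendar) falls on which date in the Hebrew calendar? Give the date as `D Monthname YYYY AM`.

14 Adar I 5708 AM

Both dates share Julian Day Number 2432606; in the Hebrew calendar that is 14 Adar I 5708 AM.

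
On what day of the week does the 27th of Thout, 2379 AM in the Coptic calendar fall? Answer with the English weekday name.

Sunday

In the Gregorian calendar this is 12 October 2662 (JDN 2693620).
JDN 2693620 mod 7 = 6, and JDN 0 was a Monday, so this is a Sunday.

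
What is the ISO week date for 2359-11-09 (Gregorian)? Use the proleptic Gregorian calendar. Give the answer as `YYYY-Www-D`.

The weekday is Monday (ISO weekday 1).
That Monday belongs to ISO week 46 of ISO year 2359.

2359-W46-1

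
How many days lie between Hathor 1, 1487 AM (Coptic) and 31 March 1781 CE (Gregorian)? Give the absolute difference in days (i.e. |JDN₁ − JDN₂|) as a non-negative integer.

3796

JDN of the first date = 2367851.
JDN of the second date = 2371647.
|2371647 − 2367851| = 3796.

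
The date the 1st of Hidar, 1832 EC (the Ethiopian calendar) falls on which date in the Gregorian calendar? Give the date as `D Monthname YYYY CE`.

Julian Day Number of the source date = 2393054.
Converting JDN 2393054 to the Gregorian calendar gives 10 November 1839 CE.

10 November 1839 CE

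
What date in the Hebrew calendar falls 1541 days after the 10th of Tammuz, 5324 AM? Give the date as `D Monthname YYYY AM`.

JDN of the 10th of Tammuz, 5324 AM = 2292480.
2292480 + 1541 = 2294021.
JDN 2294021 in the Hebrew calendar is 15 Elul 5328 AM.

15 Elul 5328 AM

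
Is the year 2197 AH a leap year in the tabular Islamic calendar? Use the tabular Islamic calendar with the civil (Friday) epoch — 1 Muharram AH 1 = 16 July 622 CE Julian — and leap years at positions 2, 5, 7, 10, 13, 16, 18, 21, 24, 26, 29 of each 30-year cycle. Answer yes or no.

yes

Year 2197 AH is year 7 of its 30-year cycle; leap positions are 2, 5, 7, 10, 13, 16, 18, 21, 24, 26, 29, so it is a leap year (355 days).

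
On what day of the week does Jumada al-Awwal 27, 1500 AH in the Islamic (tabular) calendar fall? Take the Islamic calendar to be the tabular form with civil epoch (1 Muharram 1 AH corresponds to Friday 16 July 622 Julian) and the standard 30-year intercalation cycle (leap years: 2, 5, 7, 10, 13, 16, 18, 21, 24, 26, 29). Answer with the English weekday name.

This is JDN 2479780 (21 April 2077 Gregorian).
JDN 2479780 mod 7 = 2, and JDN 0 was a Monday, so this is a Wednesday.

Wednesday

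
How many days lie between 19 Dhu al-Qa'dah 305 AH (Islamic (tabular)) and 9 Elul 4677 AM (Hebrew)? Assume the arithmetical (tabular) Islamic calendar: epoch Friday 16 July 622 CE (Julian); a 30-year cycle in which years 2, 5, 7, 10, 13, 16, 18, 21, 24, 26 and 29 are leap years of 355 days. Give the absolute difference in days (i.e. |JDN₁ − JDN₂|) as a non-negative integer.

246

First date → JDN 2056480; second date → JDN 2056234.
The interval is |2056480 − 2056234| = 246 days.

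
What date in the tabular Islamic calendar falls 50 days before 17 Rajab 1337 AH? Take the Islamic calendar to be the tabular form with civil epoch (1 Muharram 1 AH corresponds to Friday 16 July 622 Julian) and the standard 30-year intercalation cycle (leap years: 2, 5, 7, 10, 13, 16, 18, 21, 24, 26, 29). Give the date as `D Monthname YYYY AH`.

The starting date is JDN 2422067; 2422067 − 50 = 2422017.
JDN 2422017 corresponds to 26 Jumada al-Awwal 1337 AH.

26 Jumada al-Awwal 1337 AH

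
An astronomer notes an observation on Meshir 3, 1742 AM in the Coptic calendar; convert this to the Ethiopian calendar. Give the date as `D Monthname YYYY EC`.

3 Yekatit 2018 EC

The source date corresponds to 10 February 2026 in the Gregorian calendar (JDN 2461082).
That day falls on 3 Yekatit 2018 EC in the Ethiopian calendar.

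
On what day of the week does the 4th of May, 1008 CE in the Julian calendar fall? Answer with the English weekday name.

In the proleptic Gregorian calendar this is 10 May 1008 (JDN 2089354).
2089354 ≡ 1 (mod 7); counting from Monday = 0 gives Tuesday.

Tuesday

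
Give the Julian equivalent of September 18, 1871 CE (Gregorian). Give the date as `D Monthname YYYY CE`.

The Julian–Gregorian offset here is 12 days (Julian trailing).
18 September 1871 Gregorian − 12 days → 6 September 1871 Julian.

6 September 1871 CE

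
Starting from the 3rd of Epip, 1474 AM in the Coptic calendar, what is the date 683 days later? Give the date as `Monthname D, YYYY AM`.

The starting date is JDN 2363345; 2363345 + 683 = 2364028.
JDN 2364028 corresponds to Pashons 15, 1476 AM.

Pashons 15, 1476 AM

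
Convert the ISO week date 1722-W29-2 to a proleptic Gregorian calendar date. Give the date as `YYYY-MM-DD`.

ISO week 1 of 1722 is the week containing the first Thursday of 1722.
Week 29, day 2 (Tuesday) lands on 1722-07-14.

1722-07-14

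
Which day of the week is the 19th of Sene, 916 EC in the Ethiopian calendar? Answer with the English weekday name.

In the proleptic Gregorian calendar this is 18 June 924 (JDN 2058713).
JDN 2058713 mod 7 = 6, and JDN 0 was a Monday, so this is a Sunday.

Sunday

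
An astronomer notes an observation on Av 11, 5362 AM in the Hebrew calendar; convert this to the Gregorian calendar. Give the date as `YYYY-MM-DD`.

1602-07-29

Both dates share Julian Day Number 2306388; in the Gregorian calendar that is 29 July 1602 CE.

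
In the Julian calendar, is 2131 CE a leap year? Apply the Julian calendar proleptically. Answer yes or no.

2131 mod 4 = 3, so it is a common year in the Julian calendar.

no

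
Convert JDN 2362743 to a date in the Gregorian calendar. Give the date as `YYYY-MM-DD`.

JDN 2451545 is 1 Jan 2000; 2362743 is −88802 days from there.

1756-11-13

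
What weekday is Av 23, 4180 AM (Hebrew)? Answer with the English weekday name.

Thursday

In the proleptic Gregorian calendar this is 20 August 420 (JDN 1874694).
JDN 1874694 mod 7 = 3, and JDN 0 was a Monday, so this is a Thursday.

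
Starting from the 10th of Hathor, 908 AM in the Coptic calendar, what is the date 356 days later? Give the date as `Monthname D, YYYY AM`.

Counting 356 days forward from JDN 2156381 reaches JDN 2156737, which is Hathor 1, 909 AM.

Hathor 1, 909 AM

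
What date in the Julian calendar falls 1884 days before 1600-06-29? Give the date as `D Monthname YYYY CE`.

3 May 1595 CE

Counting 1884 days back from JDN 2305638 reaches JDN 2303754, which is 3 May 1595 CE.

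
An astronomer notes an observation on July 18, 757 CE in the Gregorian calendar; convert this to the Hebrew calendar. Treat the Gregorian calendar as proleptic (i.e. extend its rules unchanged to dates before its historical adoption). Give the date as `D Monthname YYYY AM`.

22 Tammuz 4517 AM

Julian Day Number of the source date = 1997747.
Converting JDN 1997747 to the Hebrew calendar gives 22 Tammuz 4517 AM.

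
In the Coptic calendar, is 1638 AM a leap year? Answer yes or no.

no

1638 mod 4 = 2; in the Coptic calendar a year is leap when year mod 4 = 3, so it is a common year.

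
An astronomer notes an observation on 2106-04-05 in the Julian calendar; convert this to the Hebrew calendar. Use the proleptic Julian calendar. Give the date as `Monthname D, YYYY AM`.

Julian Day Number of the source date = 2490369.
Converting JDN 2490369 to the Hebrew calendar gives 14 Nisan 5866 AM.

Nisan 14, 5866 AM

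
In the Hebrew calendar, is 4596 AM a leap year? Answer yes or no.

Hebrew year 4596 is year 17 of its 19-year Metonic cycle; leap years are at positions 3, 6, 8, 11, 14, 17, 19, so it is a leap year (13 months).

yes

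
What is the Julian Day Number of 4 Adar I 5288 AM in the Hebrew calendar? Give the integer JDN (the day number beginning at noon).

In the proleptic Gregorian calendar the same day is 4 February 1528.
JDN 2400001 is 17 November 1858 CE (Gregorian), MJD 0; the target day is −120817 days from there, so JDN = 2279184.

2279184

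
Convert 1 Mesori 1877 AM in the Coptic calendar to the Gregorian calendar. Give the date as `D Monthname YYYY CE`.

8 August 2161 CE

Julian Day Number of the source date = 2510569.
Converting JDN 2510569 to the Gregorian calendar gives 8 August 2161 CE.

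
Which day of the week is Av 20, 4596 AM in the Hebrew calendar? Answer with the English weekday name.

Monday

This is JDN 2026626 (11 August 836 Gregorian).
Since JDN mod 7 = 0 (0 = Monday), the day is Monday.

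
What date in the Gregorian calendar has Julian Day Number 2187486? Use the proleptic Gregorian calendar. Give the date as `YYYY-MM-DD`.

1277-01-11

JDN 2451545 is 1 Jan 2000; 2187486 is −264059 days from there.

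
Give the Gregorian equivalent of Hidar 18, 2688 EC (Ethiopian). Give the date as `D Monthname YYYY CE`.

Julian Day Number of the source date = 2705725.
Converting JDN 2705725 to the Gregorian calendar gives 3 December 2695 CE.

3 December 2695 CE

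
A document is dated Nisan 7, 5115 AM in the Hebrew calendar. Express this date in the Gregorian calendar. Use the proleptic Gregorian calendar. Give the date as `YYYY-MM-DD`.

Both dates share Julian Day Number 2216050; in the Gregorian calendar that is 28 March 1355 CE.

1355-03-28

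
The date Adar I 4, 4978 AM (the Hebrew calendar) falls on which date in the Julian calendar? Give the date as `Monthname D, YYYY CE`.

February 1, 1218 CE

The source date corresponds to 8 February 1218 in the proleptic Gregorian calendar (JDN 2165964).
That day falls on 1 February 1218 CE in the Julian calendar.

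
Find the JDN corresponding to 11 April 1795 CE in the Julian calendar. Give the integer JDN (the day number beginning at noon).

Equivalently 22 April 1795 (Gregorian).
JDN 2299161 is 15 October 1582 CE (Gregorian); the target day is +77621 days from there, so JDN = 2376782.

2376782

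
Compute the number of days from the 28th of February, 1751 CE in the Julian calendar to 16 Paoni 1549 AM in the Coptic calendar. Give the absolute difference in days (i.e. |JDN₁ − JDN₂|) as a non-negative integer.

First date → JDN 2360669; second date → JDN 2390722.
The interval is |2360669 − 2390722| = 30053 days.

30053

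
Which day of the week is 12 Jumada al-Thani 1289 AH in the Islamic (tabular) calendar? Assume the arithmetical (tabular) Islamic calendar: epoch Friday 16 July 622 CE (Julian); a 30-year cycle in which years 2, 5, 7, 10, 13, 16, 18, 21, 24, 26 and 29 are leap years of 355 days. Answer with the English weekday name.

Equivalently 17 August 1872 Gregorian, JDN 2405023.
2405023 ≡ 5 (mod 7); counting from Monday = 0 gives Saturday.

Saturday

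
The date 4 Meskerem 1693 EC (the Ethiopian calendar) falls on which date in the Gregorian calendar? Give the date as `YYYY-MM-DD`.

1700-09-12

Julian Day Number of the source date = 2342227.
Converting JDN 2342227 to the Gregorian calendar gives 12 September 1700 CE.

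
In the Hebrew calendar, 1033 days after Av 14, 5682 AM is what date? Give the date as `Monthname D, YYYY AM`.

Counting 1033 days forward from JDN 2423275 reaches JDN 2424308, which is Sivan 14, 5685 AM.

Sivan 14, 5685 AM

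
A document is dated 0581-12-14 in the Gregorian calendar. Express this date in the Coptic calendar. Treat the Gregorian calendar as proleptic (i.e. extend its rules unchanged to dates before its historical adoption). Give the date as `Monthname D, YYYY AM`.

Both dates share Julian Day Number 1933614; in the Coptic calendar that is 16 Koiak 298 AM.

Koiak 16, 298 AM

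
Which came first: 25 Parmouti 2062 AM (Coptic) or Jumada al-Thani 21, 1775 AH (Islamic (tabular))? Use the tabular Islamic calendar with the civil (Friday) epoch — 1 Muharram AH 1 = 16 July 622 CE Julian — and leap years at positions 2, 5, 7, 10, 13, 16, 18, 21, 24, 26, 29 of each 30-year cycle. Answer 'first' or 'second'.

second

The two dates have Julian Day Numbers 2578044 and 2577254 respectively.
Since 2577254 < 2578044, the second date comes first.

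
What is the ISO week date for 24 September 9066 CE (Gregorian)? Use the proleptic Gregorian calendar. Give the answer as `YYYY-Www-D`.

The weekday is Monday (ISO weekday 1).
That Monday belongs to ISO week 39 of ISO year 9066.

9066-W39-1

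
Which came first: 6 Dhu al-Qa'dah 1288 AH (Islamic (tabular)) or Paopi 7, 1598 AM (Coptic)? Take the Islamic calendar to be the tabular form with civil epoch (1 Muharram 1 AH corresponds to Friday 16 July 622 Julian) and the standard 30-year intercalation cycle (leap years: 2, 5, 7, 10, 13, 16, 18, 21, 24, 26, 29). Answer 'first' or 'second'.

The two dates have Julian Day Numbers 2404810 and 2408370 respectively.
Since 2404810 < 2408370, the first date comes first.

first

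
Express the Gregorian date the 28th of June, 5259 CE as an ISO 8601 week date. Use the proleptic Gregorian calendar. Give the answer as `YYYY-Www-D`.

The weekday is Saturday (ISO weekday 6).
That Saturday belongs to ISO week 26 of ISO year 5259.

5259-W26-6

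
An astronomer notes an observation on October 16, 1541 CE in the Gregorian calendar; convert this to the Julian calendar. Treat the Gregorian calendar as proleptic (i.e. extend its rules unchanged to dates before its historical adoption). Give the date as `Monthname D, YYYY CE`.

At this point the Julian calendar is 10 days behind the Gregorian.
16 October 1541 Gregorian − 10 days → 6 October 1541 Julian.

October 6, 1541 CE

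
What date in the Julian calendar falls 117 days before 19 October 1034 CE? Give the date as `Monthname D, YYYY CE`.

Counting 117 days back from JDN 2099018 reaches JDN 2098901, which is June 24, 1034 CE.

June 24, 1034 CE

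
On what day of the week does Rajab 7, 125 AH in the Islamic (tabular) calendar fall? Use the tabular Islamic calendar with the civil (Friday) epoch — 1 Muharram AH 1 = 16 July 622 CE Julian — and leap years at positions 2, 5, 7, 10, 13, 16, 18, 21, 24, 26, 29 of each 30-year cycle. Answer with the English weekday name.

Monday

Equivalently 10 May 743 Gregorian, JDN 1992564.
JDN 1992564 mod 7 = 0, and JDN 0 was a Monday, so this is a Monday.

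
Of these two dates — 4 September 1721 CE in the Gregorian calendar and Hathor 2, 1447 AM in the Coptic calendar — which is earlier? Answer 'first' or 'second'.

First date → JDN 2349889; second date → JDN 2353242.
JDN 2349889 < JDN 2353242, so the first date is earlier.

first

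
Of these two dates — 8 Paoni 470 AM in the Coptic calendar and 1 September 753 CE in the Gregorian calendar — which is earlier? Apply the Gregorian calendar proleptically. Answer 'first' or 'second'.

The two dates have Julian Day Numbers 1996609 and 1996331 respectively.
Since 1996331 < 1996609, the second date comes first.

second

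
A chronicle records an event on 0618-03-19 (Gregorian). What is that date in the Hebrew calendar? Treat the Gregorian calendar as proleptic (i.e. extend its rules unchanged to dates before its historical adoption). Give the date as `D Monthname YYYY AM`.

Both dates share Julian Day Number 1946857; in the Hebrew calendar that is 14 Adar II 4378 AM.

14 Adar II 4378 AM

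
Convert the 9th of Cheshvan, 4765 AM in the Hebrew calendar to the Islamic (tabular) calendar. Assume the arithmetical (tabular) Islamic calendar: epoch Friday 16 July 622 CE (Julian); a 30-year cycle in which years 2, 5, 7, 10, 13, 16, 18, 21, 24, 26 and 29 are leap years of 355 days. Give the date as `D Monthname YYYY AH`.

Both dates share Julian Day Number 2088068; in the tabular Islamic calendar that is 9 Muharram 395 AH.

9 Muharram 395 AH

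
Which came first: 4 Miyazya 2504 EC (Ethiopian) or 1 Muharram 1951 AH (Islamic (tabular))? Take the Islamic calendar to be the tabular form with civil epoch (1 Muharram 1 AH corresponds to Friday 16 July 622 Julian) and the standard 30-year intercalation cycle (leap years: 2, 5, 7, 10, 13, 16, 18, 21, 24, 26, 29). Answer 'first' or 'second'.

first

First date → JDN 2638655; second date → JDN 2639455.
JDN 2638655 < JDN 2639455, so the first date is earlier.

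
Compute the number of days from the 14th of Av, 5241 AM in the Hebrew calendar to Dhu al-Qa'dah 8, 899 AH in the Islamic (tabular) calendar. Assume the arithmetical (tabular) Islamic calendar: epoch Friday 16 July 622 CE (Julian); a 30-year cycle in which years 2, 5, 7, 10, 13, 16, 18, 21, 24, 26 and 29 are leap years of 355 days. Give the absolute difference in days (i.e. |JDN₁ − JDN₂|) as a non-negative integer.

JDN of the first date = 2262184.
JDN of the second date = 2266963.
|2266963 − 2262184| = 4779.

4779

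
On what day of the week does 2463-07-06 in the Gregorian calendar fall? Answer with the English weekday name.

JDN 2620839 mod 7 = 4, and JDN 0 was a Monday, so this is a Friday.

Friday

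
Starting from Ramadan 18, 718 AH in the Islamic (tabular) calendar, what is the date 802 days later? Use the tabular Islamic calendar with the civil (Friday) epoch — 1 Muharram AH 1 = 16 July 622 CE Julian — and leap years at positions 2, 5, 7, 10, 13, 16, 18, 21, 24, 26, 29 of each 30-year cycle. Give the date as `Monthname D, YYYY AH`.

Dhu al-Hijjah 22, 720 AH

Counting 802 days forward from JDN 2202774 reaches JDN 2203576, which is Dhu al-Hijjah 22, 720 AH.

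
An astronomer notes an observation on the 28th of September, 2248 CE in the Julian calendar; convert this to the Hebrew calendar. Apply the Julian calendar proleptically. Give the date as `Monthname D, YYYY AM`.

Julian Day Number of the source date = 2542411.
Converting JDN 2542411 to the Hebrew calendar gives 25 Tishrei 6009 AM.

Tishrei 25, 6009 AM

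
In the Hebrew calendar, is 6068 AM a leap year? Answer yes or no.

Hebrew year 6068 is year 7 of its 19-year Metonic cycle; leap years are at positions 3, 6, 8, 11, 14, 17, 19, so it is a common year (12 months).

no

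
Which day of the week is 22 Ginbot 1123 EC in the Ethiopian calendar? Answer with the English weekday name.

Equivalently 24 May 1131 Gregorian, JDN 2134292.
Since JDN mod 7 = 6 (0 = Monday), the day is Sunday.

Sunday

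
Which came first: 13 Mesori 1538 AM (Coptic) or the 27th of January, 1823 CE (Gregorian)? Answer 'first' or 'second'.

Converting both to JDN: 2386761 vs 2386923; the smaller is the first.

first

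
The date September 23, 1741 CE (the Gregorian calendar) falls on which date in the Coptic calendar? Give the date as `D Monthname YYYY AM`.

15 Thout 1458 AM

Both dates share Julian Day Number 2357213; in the Coptic calendar that is 15 Thout 1458 AM.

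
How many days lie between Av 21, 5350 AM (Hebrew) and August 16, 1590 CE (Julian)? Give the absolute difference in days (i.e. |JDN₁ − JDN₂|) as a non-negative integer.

First date → JDN 2302028; second date → JDN 2302033.
The interval is |2302028 − 2302033| = 5 days.

5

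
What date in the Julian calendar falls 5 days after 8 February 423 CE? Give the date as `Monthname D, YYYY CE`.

The starting date is JDN 1875597; 1875597 + 5 = 1875602.
JDN 1875602 corresponds to February 13, 423 CE.

February 13, 423 CE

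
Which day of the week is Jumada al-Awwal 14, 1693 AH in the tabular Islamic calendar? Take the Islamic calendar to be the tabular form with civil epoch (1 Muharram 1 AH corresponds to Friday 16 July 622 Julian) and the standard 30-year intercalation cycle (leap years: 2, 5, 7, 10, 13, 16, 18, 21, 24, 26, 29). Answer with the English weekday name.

This is JDN 2548159 (9 July 2264 Gregorian).
JDN 2548159 mod 7 = 5, and JDN 0 was a Monday, so this is a Saturday.

Saturday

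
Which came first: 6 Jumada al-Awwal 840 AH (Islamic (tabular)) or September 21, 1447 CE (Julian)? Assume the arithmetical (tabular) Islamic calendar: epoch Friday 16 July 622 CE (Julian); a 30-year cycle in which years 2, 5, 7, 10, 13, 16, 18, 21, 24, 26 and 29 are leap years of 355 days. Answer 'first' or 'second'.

first

Converting both to JDN: 2245877 vs 2249838; the smaller is the first.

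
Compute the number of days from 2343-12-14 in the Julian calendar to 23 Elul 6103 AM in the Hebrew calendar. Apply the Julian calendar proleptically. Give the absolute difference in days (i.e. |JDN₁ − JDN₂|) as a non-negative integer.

JDN of the first date = 2577186.
JDN of the second date = 2577078.
|2577078 − 2577186| = 108.

108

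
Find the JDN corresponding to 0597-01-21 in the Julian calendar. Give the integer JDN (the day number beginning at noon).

1939133

In the proleptic Gregorian calendar the same day is 23 January 597.
JDN 2299161 is 15 October 1582 CE (Gregorian); the target day is −360028 days from there, so JDN = 1939133.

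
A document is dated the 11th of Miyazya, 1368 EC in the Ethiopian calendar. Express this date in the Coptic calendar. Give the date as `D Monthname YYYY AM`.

11 Parmouti 1092 AM

The source date corresponds to 14 April 1376 in the proleptic Gregorian calendar (JDN 2223738).
That day falls on 11 Parmouti 1092 AM in the Coptic calendar.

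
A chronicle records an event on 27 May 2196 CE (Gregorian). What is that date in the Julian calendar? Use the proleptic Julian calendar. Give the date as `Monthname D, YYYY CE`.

The Julian–Gregorian offset here is 14 days (Julian trailing).
27 May 2196 Gregorian − 14 days → 13 May 2196 Julian.

May 13, 2196 CE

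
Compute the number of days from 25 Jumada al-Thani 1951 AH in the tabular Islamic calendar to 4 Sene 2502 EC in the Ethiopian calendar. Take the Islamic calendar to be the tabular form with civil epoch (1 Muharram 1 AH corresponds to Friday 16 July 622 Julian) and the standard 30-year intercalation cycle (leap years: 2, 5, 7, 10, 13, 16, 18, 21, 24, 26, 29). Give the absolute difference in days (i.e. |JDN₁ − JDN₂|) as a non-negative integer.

1643

First date → JDN 2639627; second date → JDN 2637984.
The interval is |2639627 − 2637984| = 1643 days.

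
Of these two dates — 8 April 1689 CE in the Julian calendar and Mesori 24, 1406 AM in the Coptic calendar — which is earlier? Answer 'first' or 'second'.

First date → JDN 2338063; second date → JDN 2338559.
JDN 2338063 < JDN 2338559, so the first date is earlier.

first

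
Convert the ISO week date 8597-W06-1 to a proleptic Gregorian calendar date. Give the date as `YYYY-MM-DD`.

8597-02-06

ISO week 1 of 8597 is the week containing the first Thursday of 8597.
Week 6, day 1 (Monday) lands on 8597-02-06.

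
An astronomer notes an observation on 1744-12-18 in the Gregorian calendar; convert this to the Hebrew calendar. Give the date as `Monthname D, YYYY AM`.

Both dates share Julian Day Number 2358395; in the Hebrew calendar that is 13 Tevet 5505 AM.

Tevet 13, 5505 AM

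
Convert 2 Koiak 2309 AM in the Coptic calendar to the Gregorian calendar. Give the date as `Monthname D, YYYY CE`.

December 15, 2592 CE

Julian Day Number of the source date = 2668118.
Converting JDN 2668118 to the Gregorian calendar gives 15 December 2592 CE.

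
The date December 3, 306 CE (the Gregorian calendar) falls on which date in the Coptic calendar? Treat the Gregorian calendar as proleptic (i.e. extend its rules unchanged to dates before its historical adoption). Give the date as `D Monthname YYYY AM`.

6 Koiak 23 AM

Both dates share Julian Day Number 1833160; in the Coptic calendar that is 6 Koiak 23 AM.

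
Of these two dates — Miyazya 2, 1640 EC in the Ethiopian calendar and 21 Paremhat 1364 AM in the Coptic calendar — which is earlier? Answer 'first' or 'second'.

Converting both to JDN: 2323077 vs 2323066; the smaller is the second.

second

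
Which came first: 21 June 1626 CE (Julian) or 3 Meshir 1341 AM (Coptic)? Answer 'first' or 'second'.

second

The two dates have Julian Day Numbers 2315126 and 2314617 respectively.
Since 2314617 < 2315126, the second date comes first.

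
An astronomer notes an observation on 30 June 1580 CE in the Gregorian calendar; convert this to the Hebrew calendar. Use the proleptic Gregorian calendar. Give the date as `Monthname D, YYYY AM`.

Tammuz 7, 5340 AM

Both dates share Julian Day Number 2298324; in the Hebrew calendar that is 7 Tammuz 5340 AM.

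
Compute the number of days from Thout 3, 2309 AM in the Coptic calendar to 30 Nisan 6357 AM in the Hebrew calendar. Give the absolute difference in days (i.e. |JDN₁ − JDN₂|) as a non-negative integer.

First date → JDN 2668029; second date → JDN 2669723.
The interval is |2668029 − 2669723| = 1694 days.

1694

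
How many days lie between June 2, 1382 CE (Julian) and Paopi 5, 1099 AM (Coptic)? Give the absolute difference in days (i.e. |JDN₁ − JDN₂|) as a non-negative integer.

JDN of the first date = 2225986.
JDN of the second date = 2226108.
|2226108 − 2225986| = 122.

122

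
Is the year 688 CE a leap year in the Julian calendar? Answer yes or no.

688 mod 4 = 0, so it is a leap year in the Julian calendar.

yes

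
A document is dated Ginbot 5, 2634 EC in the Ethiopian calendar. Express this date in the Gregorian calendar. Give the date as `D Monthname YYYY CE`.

Both dates share Julian Day Number 2686168; in the Gregorian calendar that is 18 May 2642 CE.

18 May 2642 CE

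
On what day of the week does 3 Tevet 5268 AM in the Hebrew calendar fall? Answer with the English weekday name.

Tuesday

Equivalently 17 December 1507 Gregorian, JDN 2271830.
Since JDN mod 7 = 1 (0 = Monday), the day is Tuesday.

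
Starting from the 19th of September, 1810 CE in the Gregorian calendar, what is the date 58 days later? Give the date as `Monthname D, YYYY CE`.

JDN of the 19th of September, 1810 CE = 2382410.
2382410 + 58 = 2382468.
JDN 2382468 in the Gregorian calendar is November 16, 1810 CE.

November 16, 1810 CE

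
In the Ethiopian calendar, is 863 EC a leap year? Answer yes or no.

yes

863 mod 4 = 3; in the Ethiopian calendar a year is leap when year mod 4 = 3, so it is a leap year.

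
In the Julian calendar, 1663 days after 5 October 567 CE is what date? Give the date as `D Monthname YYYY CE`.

Counting 1663 days forward from JDN 1928432 reaches JDN 1930095, which is 24 April 572 CE.

24 April 572 CE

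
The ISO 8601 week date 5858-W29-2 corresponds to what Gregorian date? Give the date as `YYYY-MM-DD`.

5858-07-20

ISO week 1 of 5858 is the week containing the first Thursday of 5858.
Week 29, day 2 (Tuesday) lands on 5858-07-20.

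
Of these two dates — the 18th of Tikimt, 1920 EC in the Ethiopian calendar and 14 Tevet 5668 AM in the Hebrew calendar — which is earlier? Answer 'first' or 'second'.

The two dates have Julian Day Numbers 2425183 and 2417929 respectively.
Since 2417929 < 2425183, the second date comes first.

second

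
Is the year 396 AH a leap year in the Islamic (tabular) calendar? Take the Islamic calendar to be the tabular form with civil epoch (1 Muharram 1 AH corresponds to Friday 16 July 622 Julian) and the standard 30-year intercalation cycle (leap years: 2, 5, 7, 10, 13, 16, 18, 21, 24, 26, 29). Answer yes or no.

Year 396 AH is year 6 of its 30-year cycle; leap positions are 2, 5, 7, 10, 13, 16, 18, 21, 24, 26, 29, so it is a common year (354 days).

no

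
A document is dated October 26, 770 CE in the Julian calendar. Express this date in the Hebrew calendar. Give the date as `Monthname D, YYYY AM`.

Both dates share Julian Day Number 2002599; in the Hebrew calendar that is 2 Cheshvan 4531 AM.

Cheshvan 2, 4531 AM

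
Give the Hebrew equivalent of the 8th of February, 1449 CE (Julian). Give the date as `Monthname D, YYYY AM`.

Julian Day Number of the source date = 2250344.
Converting JDN 2250344 to the Hebrew calendar gives 15 Adar I 5209 AM.

Adar I 15, 5209 AM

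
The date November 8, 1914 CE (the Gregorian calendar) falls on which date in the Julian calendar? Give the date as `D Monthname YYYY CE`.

26 October 1914 CE

At this point the Julian calendar is 13 days behind the Gregorian.
8 November 1914 Gregorian − 13 days → 26 October 1914 Julian.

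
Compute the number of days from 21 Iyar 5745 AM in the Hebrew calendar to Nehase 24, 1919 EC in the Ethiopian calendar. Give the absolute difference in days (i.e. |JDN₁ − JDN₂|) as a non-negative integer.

JDN of the first date = 2446198.
JDN of the second date = 2425123.
|2425123 − 2446198| = 21075.

21075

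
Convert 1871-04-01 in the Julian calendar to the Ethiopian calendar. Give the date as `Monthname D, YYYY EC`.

Julian Day Number of the source date = 2404531.
Converting JDN 2404531 to the Ethiopian calendar gives 6 Miyazya 1863 EC.

Miyazya 6, 1863 EC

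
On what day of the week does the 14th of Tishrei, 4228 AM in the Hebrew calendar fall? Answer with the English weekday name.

Friday

In the proleptic Gregorian calendar this is 30 September 467 (JDN 1891901).
JDN 1891901 mod 7 = 4, and JDN 0 was a Monday, so this is a Friday.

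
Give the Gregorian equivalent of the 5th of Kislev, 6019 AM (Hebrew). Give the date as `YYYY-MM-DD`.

2258-12-02

Both dates share Julian Day Number 2546113; in the Gregorian calendar that is 2 December 2258 CE.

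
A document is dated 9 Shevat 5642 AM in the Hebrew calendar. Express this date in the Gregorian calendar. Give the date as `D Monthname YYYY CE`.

29 January 1882 CE

Julian Day Number of the source date = 2408475.
Converting JDN 2408475 to the Gregorian calendar gives 29 January 1882 CE.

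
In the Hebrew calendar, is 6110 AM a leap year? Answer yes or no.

Hebrew year 6110 is year 11 of its 19-year Metonic cycle; leap years are at positions 3, 6, 8, 11, 14, 17, 19, so it is a leap year (13 months).

yes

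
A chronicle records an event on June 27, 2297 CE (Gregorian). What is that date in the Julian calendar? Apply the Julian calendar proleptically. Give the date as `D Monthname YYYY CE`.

At this point the Julian calendar is 15 days behind the Gregorian.
27 June 2297 Gregorian − 15 days → 12 June 2297 Julian.

12 June 2297 CE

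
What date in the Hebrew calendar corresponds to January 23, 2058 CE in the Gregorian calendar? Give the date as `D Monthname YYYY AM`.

Both dates share Julian Day Number 2472752; in the Hebrew calendar that is 27 Tevet 5818 AM.

27 Tevet 5818 AM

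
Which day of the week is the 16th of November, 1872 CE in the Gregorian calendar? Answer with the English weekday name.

2405114 ≡ 5 (mod 7); counting from Monday = 0 gives Saturday.

Saturday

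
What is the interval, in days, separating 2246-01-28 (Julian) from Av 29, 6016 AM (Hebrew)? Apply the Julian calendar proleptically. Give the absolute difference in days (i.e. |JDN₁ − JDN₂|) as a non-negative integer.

3842

JDN of the first date = 2541437.
JDN of the second date = 2545279.
|2545279 − 2541437| = 3842.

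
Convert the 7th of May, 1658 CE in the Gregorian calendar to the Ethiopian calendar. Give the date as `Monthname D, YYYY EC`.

Ginbot 2, 1650 EC

Julian Day Number of the source date = 2326759.
Converting JDN 2326759 to the Ethiopian calendar gives 2 Ginbot 1650 EC.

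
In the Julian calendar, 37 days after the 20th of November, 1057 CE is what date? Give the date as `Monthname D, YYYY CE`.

Counting 37 days forward from JDN 2107451 reaches JDN 2107488, which is December 27, 1057 CE.

December 27, 1057 CE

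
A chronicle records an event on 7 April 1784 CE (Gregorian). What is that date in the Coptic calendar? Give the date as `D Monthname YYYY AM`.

Both dates share Julian Day Number 2372750; in the Coptic calendar that is 1 Parmouti 1500 AM.

1 Parmouti 1500 AM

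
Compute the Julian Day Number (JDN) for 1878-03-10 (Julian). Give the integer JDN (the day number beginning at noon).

2407066

Equivalently 22 March 1878 (Gregorian).
JDN 2451545 is 1 January 2000 CE (Gregorian); the target day is −44479 days from there, so JDN = 2407066.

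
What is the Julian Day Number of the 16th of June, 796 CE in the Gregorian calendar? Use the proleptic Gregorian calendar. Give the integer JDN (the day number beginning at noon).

2011960

JDN 2400001 is 17 November 1858 CE (Gregorian), MJD 0; the target day is −388041 days from there, so JDN = 2011960.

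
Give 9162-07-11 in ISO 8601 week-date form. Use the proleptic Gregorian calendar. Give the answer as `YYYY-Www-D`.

The weekday is Wednesday (ISO weekday 3).
That Wednesday belongs to ISO week 28 of ISO year 9162.

9162-W28-3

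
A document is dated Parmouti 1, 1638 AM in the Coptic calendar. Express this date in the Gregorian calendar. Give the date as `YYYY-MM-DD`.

1922-04-09

Julian Day Number of the source date = 2423154.
Converting JDN 2423154 to the Gregorian calendar gives 9 April 1922 CE.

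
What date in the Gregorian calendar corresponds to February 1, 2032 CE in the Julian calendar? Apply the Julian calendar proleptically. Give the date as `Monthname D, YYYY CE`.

February 14, 2032 CE

For dates in this range the Gregorian date is 13 days ahead of the Julian.
1 February 2032 Julian + 13 days → 14 February 2032 Gregorian.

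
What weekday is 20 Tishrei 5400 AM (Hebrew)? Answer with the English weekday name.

Equivalently 18 October 1639 Gregorian, JDN 2319983.
Since JDN mod 7 = 1 (0 = Monday), the day is Tuesday.

Tuesday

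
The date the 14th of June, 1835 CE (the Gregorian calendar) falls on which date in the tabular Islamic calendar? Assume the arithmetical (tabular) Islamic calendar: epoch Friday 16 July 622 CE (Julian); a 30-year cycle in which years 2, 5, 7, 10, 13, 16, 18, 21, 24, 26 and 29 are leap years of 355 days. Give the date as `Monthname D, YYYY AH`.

Safar 17, 1251 AH

Both dates share Julian Day Number 2391444; in the tabular Islamic calendar that is 17 Safar 1251 AH.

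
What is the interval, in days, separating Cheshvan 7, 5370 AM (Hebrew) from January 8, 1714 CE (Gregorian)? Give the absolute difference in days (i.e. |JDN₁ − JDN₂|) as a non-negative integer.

First date → JDN 2309043; second date → JDN 2347093.
The interval is |2309043 − 2347093| = 38050 days.

38050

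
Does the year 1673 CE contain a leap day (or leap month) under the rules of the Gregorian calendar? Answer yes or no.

no

1673 is not divisible by 4, so it is a common year.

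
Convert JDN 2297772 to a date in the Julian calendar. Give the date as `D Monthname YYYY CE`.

The proleptic Gregorian equivalent of JDN 2297772 is 26 December 1578.
In the Julian calendar that day is 16 December 1578 CE.

16 December 1578 CE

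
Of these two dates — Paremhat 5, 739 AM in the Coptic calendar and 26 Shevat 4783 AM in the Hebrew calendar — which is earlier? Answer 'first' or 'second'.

second

The two dates have Julian Day Numbers 2094768 and 2094729 respectively.
Since 2094729 < 2094768, the second date comes first.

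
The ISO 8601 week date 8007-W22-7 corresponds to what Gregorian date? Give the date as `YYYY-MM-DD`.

ISO week 1 of 8007 is the week containing the first Thursday of 8007.
Week 22, day 7 (Sunday) lands on 8007-06-03.

8007-06-03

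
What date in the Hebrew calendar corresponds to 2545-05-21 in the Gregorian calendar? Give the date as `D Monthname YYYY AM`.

Julian Day Number of the source date = 2650743.
Converting JDN 2650743 to the Hebrew calendar gives 8 Sivan 6305 AM.

8 Sivan 6305 AM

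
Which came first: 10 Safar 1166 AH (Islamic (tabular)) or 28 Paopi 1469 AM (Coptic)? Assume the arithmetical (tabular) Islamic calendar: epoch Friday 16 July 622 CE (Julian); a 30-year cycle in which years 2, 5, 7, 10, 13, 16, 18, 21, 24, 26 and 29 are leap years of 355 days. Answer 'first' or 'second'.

second

Converting both to JDN: 2361316 vs 2361274; the smaller is the second.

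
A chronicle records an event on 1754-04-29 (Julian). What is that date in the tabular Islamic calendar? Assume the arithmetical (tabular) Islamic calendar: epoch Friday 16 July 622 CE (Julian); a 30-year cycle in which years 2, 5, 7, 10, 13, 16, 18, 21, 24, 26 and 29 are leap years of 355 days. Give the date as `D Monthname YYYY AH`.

17 Rajab 1167 AH

Julian Day Number of the source date = 2361825.
Converting JDN 2361825 to the tabular Islamic calendar gives 17 Rajab 1167 AH.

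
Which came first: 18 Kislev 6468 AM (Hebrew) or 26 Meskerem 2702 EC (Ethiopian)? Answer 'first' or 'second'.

first

First date → JDN 2710109; second date → JDN 2710786.
JDN 2710109 < JDN 2710786, so the first date is earlier.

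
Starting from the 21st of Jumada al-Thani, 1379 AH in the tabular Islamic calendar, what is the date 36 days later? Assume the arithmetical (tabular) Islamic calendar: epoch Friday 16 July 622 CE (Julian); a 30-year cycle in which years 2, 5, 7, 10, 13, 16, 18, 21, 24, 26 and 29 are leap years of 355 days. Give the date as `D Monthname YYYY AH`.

Counting 36 days forward from JDN 2436925 reaches JDN 2436961, which is 28 Rajab 1379 AH.

28 Rajab 1379 AH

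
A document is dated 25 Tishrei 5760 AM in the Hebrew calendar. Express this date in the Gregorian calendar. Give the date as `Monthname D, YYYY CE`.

October 5, 1999 CE

Julian Day Number of the source date = 2451457.
Converting JDN 2451457 to the Gregorian calendar gives 5 October 1999 CE.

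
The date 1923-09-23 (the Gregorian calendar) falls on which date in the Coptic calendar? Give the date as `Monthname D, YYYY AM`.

Both dates share Julian Day Number 2423686; in the Coptic calendar that is 12 Thout 1640 AM.

Thout 12, 1640 AM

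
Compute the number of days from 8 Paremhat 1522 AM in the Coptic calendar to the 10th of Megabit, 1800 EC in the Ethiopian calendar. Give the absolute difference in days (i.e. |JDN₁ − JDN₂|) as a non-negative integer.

First date → JDN 2380762; second date → JDN 2381495.
The interval is |2380762 − 2381495| = 733 days.

733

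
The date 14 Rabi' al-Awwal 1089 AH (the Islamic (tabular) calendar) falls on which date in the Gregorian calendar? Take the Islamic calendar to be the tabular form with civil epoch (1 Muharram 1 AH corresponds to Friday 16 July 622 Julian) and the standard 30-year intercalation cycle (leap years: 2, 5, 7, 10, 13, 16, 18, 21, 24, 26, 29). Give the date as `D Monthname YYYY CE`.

Both dates share Julian Day Number 2334063; in the Gregorian calendar that is 6 May 1678 CE.

6 May 1678 CE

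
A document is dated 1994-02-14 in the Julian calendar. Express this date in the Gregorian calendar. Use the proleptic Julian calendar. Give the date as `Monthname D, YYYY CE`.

February 27, 1994 CE

The Julian–Gregorian offset here is 13 days (Julian trailing).
14 February 1994 Julian + 13 days → 27 February 1994 Gregorian.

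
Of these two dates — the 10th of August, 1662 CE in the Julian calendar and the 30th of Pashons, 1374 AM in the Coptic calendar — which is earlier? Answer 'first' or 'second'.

second

Converting both to JDN: 2328325 vs 2326787; the smaller is the second.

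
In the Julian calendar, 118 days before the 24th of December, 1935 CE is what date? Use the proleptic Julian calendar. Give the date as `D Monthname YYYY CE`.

28 August 1935 CE

Counting 118 days back from JDN 2428174 reaches JDN 2428056, which is 28 August 1935 CE.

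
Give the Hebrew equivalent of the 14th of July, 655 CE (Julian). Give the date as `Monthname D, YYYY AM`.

Av 5, 4415 AM

Both dates share Julian Day Number 1960491; in the Hebrew calendar that is 5 Av 4415 AM.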